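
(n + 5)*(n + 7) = n^2 + 12*n + 35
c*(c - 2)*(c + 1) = c^3 - c^2 - 2*c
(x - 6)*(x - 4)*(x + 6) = x^3 - 4*x^2 - 36*x + 144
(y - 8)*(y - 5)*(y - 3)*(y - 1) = y^4 - 17*y^3 + 95*y^2 - 199*y + 120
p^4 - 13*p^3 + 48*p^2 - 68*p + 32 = (p - 8)*(p - 2)^2*(p - 1)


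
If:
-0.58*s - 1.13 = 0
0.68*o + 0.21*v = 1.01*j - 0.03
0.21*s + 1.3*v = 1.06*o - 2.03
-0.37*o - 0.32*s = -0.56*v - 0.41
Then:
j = -3.49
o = -3.87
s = -1.95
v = -4.40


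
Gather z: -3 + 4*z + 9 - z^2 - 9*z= -z^2 - 5*z + 6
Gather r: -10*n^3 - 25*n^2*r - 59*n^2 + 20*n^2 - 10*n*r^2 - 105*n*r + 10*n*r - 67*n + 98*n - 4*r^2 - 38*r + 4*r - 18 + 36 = -10*n^3 - 39*n^2 + 31*n + r^2*(-10*n - 4) + r*(-25*n^2 - 95*n - 34) + 18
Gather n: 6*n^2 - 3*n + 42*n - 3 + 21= 6*n^2 + 39*n + 18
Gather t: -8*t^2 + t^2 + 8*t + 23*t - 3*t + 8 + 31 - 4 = -7*t^2 + 28*t + 35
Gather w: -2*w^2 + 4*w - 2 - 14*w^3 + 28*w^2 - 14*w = -14*w^3 + 26*w^2 - 10*w - 2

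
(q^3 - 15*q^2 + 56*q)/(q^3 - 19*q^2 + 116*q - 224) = q/(q - 4)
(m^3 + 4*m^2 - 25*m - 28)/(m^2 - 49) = (m^2 - 3*m - 4)/(m - 7)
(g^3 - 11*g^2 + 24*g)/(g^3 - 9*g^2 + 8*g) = (g - 3)/(g - 1)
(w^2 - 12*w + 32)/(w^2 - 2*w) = (w^2 - 12*w + 32)/(w*(w - 2))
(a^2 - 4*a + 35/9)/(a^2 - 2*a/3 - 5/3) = (a - 7/3)/(a + 1)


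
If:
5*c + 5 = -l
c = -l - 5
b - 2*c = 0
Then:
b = 0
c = 0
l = -5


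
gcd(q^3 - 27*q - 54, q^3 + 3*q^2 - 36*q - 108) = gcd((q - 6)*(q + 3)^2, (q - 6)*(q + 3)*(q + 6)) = q^2 - 3*q - 18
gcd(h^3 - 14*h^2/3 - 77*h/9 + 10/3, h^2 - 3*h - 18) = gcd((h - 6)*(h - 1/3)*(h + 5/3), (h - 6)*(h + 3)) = h - 6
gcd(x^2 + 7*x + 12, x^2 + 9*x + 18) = x + 3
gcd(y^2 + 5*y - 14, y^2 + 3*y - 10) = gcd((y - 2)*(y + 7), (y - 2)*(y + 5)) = y - 2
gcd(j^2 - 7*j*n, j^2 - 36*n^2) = 1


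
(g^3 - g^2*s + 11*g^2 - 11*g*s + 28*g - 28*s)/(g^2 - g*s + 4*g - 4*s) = g + 7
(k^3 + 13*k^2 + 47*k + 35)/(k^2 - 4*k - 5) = (k^2 + 12*k + 35)/(k - 5)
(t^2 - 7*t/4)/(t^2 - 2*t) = (t - 7/4)/(t - 2)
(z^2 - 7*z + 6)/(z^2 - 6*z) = (z - 1)/z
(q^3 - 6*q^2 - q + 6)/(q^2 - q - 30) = (q^2 - 1)/(q + 5)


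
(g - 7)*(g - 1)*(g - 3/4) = g^3 - 35*g^2/4 + 13*g - 21/4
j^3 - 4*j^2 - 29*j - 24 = (j - 8)*(j + 1)*(j + 3)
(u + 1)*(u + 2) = u^2 + 3*u + 2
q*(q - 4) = q^2 - 4*q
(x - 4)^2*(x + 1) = x^3 - 7*x^2 + 8*x + 16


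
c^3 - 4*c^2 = c^2*(c - 4)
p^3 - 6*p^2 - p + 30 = (p - 5)*(p - 3)*(p + 2)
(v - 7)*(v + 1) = v^2 - 6*v - 7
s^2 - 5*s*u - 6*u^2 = (s - 6*u)*(s + u)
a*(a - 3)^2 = a^3 - 6*a^2 + 9*a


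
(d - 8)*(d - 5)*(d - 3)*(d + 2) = d^4 - 14*d^3 + 47*d^2 + 38*d - 240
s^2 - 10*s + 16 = (s - 8)*(s - 2)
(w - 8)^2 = w^2 - 16*w + 64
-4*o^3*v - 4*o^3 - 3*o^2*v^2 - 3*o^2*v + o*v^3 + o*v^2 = (-4*o + v)*(o + v)*(o*v + o)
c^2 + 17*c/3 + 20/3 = (c + 5/3)*(c + 4)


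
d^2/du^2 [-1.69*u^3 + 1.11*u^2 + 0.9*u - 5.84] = 2.22 - 10.14*u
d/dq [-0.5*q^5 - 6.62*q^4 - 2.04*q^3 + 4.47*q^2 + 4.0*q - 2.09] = -2.5*q^4 - 26.48*q^3 - 6.12*q^2 + 8.94*q + 4.0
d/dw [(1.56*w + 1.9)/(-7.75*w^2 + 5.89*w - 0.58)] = (12.09*w^2 + 29.45*w - 12.0958)/(60.0625*w^4 - 91.295*w^3 + 43.6821*w^2 - 6.8324*w + 0.3364)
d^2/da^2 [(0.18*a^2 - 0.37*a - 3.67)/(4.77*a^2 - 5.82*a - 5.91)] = (-6.843042*a^3 - 470.572902*a^2 + 548.722674*a - 417.51585)/(108.531333*a^6 - 397.265634*a^5 + 81.3051270000001*a^4 + 787.281876*a^3 - 100.736541*a^2 - 609.844626*a - 206.425071)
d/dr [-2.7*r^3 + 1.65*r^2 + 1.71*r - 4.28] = -8.1*r^2 + 3.3*r + 1.71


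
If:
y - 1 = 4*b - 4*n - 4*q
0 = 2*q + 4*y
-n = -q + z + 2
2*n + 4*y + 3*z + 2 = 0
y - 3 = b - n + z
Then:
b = -118/11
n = -82/11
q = -38/11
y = 19/11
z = 2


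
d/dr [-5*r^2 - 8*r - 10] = -10*r - 8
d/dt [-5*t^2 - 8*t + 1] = -10*t - 8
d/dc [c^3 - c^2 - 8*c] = 3*c^2 - 2*c - 8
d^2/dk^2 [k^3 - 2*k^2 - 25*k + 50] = 6*k - 4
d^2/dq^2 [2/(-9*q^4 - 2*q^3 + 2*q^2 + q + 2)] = 4*(2*(27*q^2 + 3*q - 1)*(-9*q^4 - 2*q^3 + 2*q^2 + q + 2) + (36*q^3 + 6*q^2 - 4*q - 1)^2)/(-9*q^4 - 2*q^3 + 2*q^2 + q + 2)^3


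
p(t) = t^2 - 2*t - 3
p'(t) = 2*t - 2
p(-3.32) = 14.66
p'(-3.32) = -8.64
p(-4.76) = 29.18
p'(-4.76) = -11.52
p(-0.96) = -0.16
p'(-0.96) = -3.92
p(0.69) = -3.90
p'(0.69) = -0.62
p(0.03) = -3.06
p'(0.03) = -1.94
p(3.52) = 2.35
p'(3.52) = 5.04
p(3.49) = 2.20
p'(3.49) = 4.98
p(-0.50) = -1.75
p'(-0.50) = -3.00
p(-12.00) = 165.00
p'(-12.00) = -26.00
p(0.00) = -3.00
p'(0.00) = -2.00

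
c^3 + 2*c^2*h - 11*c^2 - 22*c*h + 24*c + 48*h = (c - 8)*(c - 3)*(c + 2*h)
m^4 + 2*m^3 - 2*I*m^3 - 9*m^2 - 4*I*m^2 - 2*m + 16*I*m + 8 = (m - 2)*(m + 4)*(m - I)^2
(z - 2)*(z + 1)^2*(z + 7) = z^4 + 7*z^3 - 3*z^2 - 23*z - 14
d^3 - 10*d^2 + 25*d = d*(d - 5)^2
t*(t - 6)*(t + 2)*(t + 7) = t^4 + 3*t^3 - 40*t^2 - 84*t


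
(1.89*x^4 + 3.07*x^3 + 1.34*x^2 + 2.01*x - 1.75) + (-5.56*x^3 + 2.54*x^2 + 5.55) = 1.89*x^4 - 2.49*x^3 + 3.88*x^2 + 2.01*x + 3.8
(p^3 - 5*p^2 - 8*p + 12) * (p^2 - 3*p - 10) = p^5 - 8*p^4 - 3*p^3 + 86*p^2 + 44*p - 120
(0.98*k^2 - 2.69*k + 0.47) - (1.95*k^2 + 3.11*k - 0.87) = -0.97*k^2 - 5.8*k + 1.34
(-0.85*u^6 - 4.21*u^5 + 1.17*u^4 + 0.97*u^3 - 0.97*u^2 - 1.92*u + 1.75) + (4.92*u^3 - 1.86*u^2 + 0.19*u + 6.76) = -0.85*u^6 - 4.21*u^5 + 1.17*u^4 + 5.89*u^3 - 2.83*u^2 - 1.73*u + 8.51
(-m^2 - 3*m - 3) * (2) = -2*m^2 - 6*m - 6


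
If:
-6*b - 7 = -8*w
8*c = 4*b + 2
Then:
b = 4*w/3 - 7/6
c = 2*w/3 - 1/3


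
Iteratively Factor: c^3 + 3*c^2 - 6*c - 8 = (c - 2)*(c^2 + 5*c + 4) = (c - 2)*(c + 1)*(c + 4)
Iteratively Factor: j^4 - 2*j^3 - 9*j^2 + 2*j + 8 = (j - 4)*(j^3 + 2*j^2 - j - 2) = (j - 4)*(j + 2)*(j^2 - 1) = (j - 4)*(j + 1)*(j + 2)*(j - 1)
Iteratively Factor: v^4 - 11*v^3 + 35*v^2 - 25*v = (v - 5)*(v^3 - 6*v^2 + 5*v) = (v - 5)*(v - 1)*(v^2 - 5*v) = (v - 5)^2*(v - 1)*(v)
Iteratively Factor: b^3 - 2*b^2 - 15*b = (b - 5)*(b^2 + 3*b) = (b - 5)*(b + 3)*(b)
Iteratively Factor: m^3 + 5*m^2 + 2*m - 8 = (m - 1)*(m^2 + 6*m + 8) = (m - 1)*(m + 4)*(m + 2)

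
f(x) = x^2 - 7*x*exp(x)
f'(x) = -7*x*exp(x) + 2*x - 7*exp(x)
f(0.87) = -13.78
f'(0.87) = -29.50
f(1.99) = -97.95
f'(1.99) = -149.13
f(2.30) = -155.29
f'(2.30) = -225.80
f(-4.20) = 18.08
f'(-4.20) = -8.06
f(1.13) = -23.21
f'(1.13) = -43.90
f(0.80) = -11.82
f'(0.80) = -26.44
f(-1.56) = 4.73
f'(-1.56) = -2.30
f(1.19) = -25.97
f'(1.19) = -48.01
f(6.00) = -16908.01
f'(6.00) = -19756.01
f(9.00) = -510413.29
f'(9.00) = -567197.87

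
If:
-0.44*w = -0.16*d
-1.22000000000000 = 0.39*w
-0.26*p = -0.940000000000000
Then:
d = -8.60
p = 3.62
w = -3.13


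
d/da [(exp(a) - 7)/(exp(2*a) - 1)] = (-2*(exp(a) - 7)*exp(a) + exp(2*a) - 1)*exp(a)/(1 - exp(2*a))^2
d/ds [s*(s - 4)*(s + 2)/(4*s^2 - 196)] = (s^4 - 139*s^2 + 196*s + 392)/(4*(s^4 - 98*s^2 + 2401))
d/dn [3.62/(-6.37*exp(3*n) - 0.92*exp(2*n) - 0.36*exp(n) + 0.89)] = (69.1782*exp(2*n) + 6.6608*exp(n) + 1.3032)*exp(n)/(6.37*exp(3*n) + 0.92*exp(2*n) + 0.36*exp(n) - 0.89)^2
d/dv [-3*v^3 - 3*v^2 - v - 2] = -9*v^2 - 6*v - 1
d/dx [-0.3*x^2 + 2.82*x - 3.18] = 2.82 - 0.6*x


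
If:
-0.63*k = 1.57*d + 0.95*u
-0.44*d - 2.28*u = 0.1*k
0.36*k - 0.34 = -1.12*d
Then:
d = 1.25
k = -2.95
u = -0.11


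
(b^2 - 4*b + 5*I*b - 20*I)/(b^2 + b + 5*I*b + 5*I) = (b - 4)/(b + 1)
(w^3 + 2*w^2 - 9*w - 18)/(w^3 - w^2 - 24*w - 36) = (w - 3)/(w - 6)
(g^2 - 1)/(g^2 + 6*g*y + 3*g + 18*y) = (g^2 - 1)/(g^2 + 6*g*y + 3*g + 18*y)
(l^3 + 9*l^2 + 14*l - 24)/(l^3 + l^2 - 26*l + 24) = (l + 4)/(l - 4)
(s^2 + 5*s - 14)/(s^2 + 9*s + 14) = (s - 2)/(s + 2)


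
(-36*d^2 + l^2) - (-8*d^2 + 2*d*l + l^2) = -28*d^2 - 2*d*l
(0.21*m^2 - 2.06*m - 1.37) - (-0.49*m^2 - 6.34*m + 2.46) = 0.7*m^2 + 4.28*m - 3.83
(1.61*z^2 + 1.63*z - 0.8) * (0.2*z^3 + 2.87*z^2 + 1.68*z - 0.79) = 0.322*z^5 + 4.9467*z^4 + 7.2229*z^3 - 0.829500000000001*z^2 - 2.6317*z + 0.632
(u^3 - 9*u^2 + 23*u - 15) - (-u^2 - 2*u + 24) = u^3 - 8*u^2 + 25*u - 39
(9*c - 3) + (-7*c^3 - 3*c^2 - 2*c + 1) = -7*c^3 - 3*c^2 + 7*c - 2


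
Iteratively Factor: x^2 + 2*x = (x)*(x + 2)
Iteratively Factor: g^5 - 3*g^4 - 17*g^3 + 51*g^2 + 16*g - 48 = (g - 1)*(g^4 - 2*g^3 - 19*g^2 + 32*g + 48) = (g - 1)*(g + 1)*(g^3 - 3*g^2 - 16*g + 48) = (g - 4)*(g - 1)*(g + 1)*(g^2 + g - 12) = (g - 4)*(g - 1)*(g + 1)*(g + 4)*(g - 3)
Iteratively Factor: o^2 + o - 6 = (o - 2)*(o + 3)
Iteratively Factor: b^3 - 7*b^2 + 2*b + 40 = (b - 4)*(b^2 - 3*b - 10) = (b - 4)*(b + 2)*(b - 5)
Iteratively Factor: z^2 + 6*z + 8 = (z + 4)*(z + 2)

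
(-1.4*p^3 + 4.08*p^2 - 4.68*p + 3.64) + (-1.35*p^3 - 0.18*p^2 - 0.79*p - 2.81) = -2.75*p^3 + 3.9*p^2 - 5.47*p + 0.83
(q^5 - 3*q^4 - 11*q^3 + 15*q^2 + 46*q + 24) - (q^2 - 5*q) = q^5 - 3*q^4 - 11*q^3 + 14*q^2 + 51*q + 24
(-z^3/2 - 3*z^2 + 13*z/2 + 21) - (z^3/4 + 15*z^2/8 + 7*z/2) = -3*z^3/4 - 39*z^2/8 + 3*z + 21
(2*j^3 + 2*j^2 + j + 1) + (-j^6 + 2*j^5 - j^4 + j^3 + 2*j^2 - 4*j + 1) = -j^6 + 2*j^5 - j^4 + 3*j^3 + 4*j^2 - 3*j + 2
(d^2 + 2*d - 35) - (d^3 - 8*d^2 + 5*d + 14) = -d^3 + 9*d^2 - 3*d - 49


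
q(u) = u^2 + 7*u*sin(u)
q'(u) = 7*u*cos(u) + 2*u + 7*sin(u)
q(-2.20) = 17.29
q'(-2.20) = -1.00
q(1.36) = 11.16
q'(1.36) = 11.56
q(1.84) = 15.80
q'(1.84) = 7.00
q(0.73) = 3.94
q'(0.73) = 9.94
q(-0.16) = 0.20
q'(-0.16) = -2.54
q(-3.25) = 8.10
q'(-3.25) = 16.87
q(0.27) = 0.58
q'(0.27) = 4.23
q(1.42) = 11.84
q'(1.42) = 11.25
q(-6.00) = 24.26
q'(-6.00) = -50.37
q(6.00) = 24.26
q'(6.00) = 50.37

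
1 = 1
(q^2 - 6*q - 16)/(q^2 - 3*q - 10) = (q - 8)/(q - 5)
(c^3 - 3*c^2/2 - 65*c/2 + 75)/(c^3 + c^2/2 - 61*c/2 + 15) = (2*c - 5)/(2*c - 1)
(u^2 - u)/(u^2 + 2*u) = (u - 1)/(u + 2)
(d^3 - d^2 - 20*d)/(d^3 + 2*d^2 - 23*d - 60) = d/(d + 3)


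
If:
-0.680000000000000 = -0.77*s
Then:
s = 0.88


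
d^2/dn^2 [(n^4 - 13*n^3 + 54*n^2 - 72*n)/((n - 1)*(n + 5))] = 2*(n^6 + 12*n^5 + 33*n^4 - 721*n^3 + 1740*n^2 - 2055*n - 90)/(n^6 + 12*n^5 + 33*n^4 - 56*n^3 - 165*n^2 + 300*n - 125)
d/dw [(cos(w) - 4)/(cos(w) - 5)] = sin(w)/(cos(w) - 5)^2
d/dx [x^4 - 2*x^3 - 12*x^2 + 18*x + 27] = 4*x^3 - 6*x^2 - 24*x + 18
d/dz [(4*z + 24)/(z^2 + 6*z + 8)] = 4*(z^2 + 6*z - 2*(z + 3)*(z + 6) + 8)/(z^2 + 6*z + 8)^2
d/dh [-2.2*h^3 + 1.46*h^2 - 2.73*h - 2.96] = -6.6*h^2 + 2.92*h - 2.73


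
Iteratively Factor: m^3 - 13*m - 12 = (m + 1)*(m^2 - m - 12) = (m + 1)*(m + 3)*(m - 4)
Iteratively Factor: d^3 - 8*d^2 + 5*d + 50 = (d + 2)*(d^2 - 10*d + 25) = (d - 5)*(d + 2)*(d - 5)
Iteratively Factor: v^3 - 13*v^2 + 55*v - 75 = (v - 5)*(v^2 - 8*v + 15) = (v - 5)^2*(v - 3)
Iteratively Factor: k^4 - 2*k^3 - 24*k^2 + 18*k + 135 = (k + 3)*(k^3 - 5*k^2 - 9*k + 45) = (k + 3)^2*(k^2 - 8*k + 15) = (k - 5)*(k + 3)^2*(k - 3)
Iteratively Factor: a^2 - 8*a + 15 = (a - 5)*(a - 3)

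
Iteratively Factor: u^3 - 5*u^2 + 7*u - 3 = (u - 1)*(u^2 - 4*u + 3) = (u - 1)^2*(u - 3)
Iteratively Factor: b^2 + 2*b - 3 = (b - 1)*(b + 3)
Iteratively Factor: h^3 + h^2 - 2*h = (h + 2)*(h^2 - h) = h*(h + 2)*(h - 1)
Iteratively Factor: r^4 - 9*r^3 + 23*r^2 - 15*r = (r - 3)*(r^3 - 6*r^2 + 5*r) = r*(r - 3)*(r^2 - 6*r + 5) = r*(r - 5)*(r - 3)*(r - 1)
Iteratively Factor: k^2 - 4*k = (k - 4)*(k)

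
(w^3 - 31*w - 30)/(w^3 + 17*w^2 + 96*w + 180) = (w^2 - 5*w - 6)/(w^2 + 12*w + 36)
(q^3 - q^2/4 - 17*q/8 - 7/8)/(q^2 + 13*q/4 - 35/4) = (2*q^2 + 3*q + 1)/(2*(q + 5))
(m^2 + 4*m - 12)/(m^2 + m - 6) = (m + 6)/(m + 3)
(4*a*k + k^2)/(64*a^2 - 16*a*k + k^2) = k*(4*a + k)/(64*a^2 - 16*a*k + k^2)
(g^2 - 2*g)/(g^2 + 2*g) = (g - 2)/(g + 2)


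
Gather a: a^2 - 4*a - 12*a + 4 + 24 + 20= a^2 - 16*a + 48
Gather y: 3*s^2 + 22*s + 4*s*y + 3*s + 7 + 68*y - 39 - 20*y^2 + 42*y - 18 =3*s^2 + 25*s - 20*y^2 + y*(4*s + 110) - 50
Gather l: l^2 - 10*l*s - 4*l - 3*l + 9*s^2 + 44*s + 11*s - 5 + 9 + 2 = l^2 + l*(-10*s - 7) + 9*s^2 + 55*s + 6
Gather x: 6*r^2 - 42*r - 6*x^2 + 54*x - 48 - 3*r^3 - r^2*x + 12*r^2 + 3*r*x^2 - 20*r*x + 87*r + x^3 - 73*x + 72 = -3*r^3 + 18*r^2 + 45*r + x^3 + x^2*(3*r - 6) + x*(-r^2 - 20*r - 19) + 24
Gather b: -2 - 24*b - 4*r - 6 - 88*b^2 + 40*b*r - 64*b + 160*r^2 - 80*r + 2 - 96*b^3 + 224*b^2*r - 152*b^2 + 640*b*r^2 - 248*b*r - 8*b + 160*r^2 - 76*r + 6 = -96*b^3 + b^2*(224*r - 240) + b*(640*r^2 - 208*r - 96) + 320*r^2 - 160*r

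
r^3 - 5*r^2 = r^2*(r - 5)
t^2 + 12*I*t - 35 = (t + 5*I)*(t + 7*I)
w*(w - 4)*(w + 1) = w^3 - 3*w^2 - 4*w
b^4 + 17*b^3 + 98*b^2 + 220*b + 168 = (b + 2)^2*(b + 6)*(b + 7)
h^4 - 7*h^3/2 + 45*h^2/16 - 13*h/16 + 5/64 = (h - 5/2)*(h - 1/2)*(h - 1/4)^2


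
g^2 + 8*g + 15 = (g + 3)*(g + 5)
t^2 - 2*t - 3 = (t - 3)*(t + 1)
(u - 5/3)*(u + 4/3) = u^2 - u/3 - 20/9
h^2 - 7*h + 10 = (h - 5)*(h - 2)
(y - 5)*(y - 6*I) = y^2 - 5*y - 6*I*y + 30*I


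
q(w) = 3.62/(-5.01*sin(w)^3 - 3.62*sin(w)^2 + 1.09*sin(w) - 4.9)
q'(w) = 3.62*(15.03*sin(w)^2*cos(w) + 7.24*sin(w)*cos(w) - 1.09*cos(w))/(-5.01*sin(w)^3 - 3.62*sin(w)^2 + 1.09*sin(w) - 4.9)^2 = (54.4086*sin(w)^2 + 26.2088*sin(w) - 3.9458)*cos(w)/(5.01*sin(w)^3 + 3.62*sin(w)^2 - 1.09*sin(w) + 4.9)^2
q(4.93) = -0.76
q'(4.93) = 0.21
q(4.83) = -0.78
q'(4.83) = 0.13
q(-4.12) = -0.39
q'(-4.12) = -0.35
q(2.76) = -0.69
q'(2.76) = -0.45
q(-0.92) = -0.65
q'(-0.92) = 0.19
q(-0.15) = -0.71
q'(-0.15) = -0.25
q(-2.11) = -0.68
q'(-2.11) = -0.25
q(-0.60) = -0.63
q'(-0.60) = -0.03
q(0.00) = -0.74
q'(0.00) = -0.16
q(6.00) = -0.67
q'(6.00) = -0.23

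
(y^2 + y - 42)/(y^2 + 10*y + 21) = (y - 6)/(y + 3)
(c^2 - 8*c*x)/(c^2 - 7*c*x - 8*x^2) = c/(c + x)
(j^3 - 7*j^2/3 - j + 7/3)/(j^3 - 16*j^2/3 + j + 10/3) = (3*j^2 - 4*j - 7)/(3*j^2 - 13*j - 10)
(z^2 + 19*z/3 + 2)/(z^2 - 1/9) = 3*(z + 6)/(3*z - 1)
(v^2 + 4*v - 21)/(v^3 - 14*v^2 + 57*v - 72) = (v + 7)/(v^2 - 11*v + 24)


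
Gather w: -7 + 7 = 0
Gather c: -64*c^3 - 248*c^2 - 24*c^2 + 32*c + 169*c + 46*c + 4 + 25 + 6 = -64*c^3 - 272*c^2 + 247*c + 35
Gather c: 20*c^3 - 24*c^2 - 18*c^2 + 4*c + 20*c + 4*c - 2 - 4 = 20*c^3 - 42*c^2 + 28*c - 6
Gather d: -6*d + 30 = 30 - 6*d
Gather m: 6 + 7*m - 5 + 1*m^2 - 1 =m^2 + 7*m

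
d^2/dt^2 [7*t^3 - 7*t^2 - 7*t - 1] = 42*t - 14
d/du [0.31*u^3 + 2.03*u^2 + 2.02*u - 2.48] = 0.93*u^2 + 4.06*u + 2.02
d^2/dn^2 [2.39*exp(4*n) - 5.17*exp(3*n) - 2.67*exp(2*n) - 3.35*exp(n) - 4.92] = (38.24*exp(3*n) - 46.53*exp(2*n) - 10.68*exp(n) - 3.35)*exp(n)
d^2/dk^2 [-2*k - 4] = 0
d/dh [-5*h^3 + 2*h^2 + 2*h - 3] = -15*h^2 + 4*h + 2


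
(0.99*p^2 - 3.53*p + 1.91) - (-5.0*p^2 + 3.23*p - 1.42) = 5.99*p^2 - 6.76*p + 3.33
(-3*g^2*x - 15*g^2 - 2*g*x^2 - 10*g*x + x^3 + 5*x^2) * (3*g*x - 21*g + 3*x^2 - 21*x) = -9*g^3*x^2 + 18*g^3*x + 315*g^3 - 15*g^2*x^3 + 30*g^2*x^2 + 525*g^2*x - 3*g*x^4 + 6*g*x^3 + 105*g*x^2 + 3*x^5 - 6*x^4 - 105*x^3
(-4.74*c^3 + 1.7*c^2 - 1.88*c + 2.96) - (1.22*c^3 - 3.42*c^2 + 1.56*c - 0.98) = -5.96*c^3 + 5.12*c^2 - 3.44*c + 3.94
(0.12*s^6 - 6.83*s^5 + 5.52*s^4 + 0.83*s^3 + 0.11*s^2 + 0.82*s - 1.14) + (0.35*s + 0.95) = 0.12*s^6 - 6.83*s^5 + 5.52*s^4 + 0.83*s^3 + 0.11*s^2 + 1.17*s - 0.19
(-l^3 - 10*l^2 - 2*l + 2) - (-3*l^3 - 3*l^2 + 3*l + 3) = 2*l^3 - 7*l^2 - 5*l - 1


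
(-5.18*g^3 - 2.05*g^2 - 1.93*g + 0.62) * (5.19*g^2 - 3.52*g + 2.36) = -26.8842*g^5 + 7.5941*g^4 - 15.0255*g^3 + 5.1734*g^2 - 6.7372*g + 1.4632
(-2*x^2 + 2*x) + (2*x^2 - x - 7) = x - 7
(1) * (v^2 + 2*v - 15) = v^2 + 2*v - 15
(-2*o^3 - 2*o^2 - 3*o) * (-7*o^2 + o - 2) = 14*o^5 + 12*o^4 + 23*o^3 + o^2 + 6*o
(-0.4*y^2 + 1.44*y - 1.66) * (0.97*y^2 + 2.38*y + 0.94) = -0.388*y^4 + 0.4448*y^3 + 1.441*y^2 - 2.5972*y - 1.5604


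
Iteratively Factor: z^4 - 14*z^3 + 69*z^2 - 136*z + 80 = (z - 4)*(z^3 - 10*z^2 + 29*z - 20) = (z - 4)*(z - 1)*(z^2 - 9*z + 20) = (z - 4)^2*(z - 1)*(z - 5)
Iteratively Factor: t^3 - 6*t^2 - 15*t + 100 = (t - 5)*(t^2 - t - 20) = (t - 5)^2*(t + 4)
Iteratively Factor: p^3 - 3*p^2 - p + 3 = (p - 3)*(p^2 - 1) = (p - 3)*(p + 1)*(p - 1)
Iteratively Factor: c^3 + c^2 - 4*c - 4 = (c + 1)*(c^2 - 4) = (c - 2)*(c + 1)*(c + 2)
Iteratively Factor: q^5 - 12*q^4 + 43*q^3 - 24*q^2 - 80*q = (q)*(q^4 - 12*q^3 + 43*q^2 - 24*q - 80) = q*(q - 4)*(q^3 - 8*q^2 + 11*q + 20) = q*(q - 5)*(q - 4)*(q^2 - 3*q - 4) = q*(q - 5)*(q - 4)^2*(q + 1)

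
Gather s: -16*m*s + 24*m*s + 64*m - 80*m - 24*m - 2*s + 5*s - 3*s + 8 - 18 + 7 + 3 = 8*m*s - 40*m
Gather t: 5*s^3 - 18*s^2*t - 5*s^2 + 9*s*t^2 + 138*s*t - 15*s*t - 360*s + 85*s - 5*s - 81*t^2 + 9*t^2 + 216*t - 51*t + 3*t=5*s^3 - 5*s^2 - 280*s + t^2*(9*s - 72) + t*(-18*s^2 + 123*s + 168)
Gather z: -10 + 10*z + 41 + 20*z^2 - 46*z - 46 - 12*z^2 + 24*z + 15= 8*z^2 - 12*z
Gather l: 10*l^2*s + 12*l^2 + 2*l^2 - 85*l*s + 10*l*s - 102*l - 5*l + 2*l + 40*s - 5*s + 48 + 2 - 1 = l^2*(10*s + 14) + l*(-75*s - 105) + 35*s + 49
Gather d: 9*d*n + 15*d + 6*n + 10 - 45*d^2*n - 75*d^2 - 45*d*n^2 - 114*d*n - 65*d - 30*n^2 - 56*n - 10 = d^2*(-45*n - 75) + d*(-45*n^2 - 105*n - 50) - 30*n^2 - 50*n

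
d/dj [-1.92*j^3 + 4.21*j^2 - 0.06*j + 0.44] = -5.76*j^2 + 8.42*j - 0.06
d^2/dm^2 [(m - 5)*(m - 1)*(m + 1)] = 6*m - 10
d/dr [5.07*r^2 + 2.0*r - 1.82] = 10.14*r + 2.0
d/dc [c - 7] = 1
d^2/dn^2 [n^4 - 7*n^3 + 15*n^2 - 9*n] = 12*n^2 - 42*n + 30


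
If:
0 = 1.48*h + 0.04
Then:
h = -0.03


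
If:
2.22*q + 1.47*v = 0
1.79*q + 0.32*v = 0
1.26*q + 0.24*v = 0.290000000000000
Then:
No Solution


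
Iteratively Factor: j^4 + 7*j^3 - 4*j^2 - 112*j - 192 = (j + 4)*(j^3 + 3*j^2 - 16*j - 48) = (j - 4)*(j + 4)*(j^2 + 7*j + 12) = (j - 4)*(j + 4)^2*(j + 3)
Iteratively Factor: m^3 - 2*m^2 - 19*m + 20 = (m - 1)*(m^2 - m - 20) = (m - 1)*(m + 4)*(m - 5)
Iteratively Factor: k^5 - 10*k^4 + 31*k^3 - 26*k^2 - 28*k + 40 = (k + 1)*(k^4 - 11*k^3 + 42*k^2 - 68*k + 40) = (k - 5)*(k + 1)*(k^3 - 6*k^2 + 12*k - 8) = (k - 5)*(k - 2)*(k + 1)*(k^2 - 4*k + 4) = (k - 5)*(k - 2)^2*(k + 1)*(k - 2)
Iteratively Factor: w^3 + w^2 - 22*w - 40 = (w + 2)*(w^2 - w - 20) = (w - 5)*(w + 2)*(w + 4)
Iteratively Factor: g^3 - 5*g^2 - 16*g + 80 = (g - 5)*(g^2 - 16) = (g - 5)*(g - 4)*(g + 4)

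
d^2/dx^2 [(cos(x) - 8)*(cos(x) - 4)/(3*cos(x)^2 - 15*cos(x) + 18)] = (-69*(1 - cos(x)^2)^2 + 7*cos(x)^5 + 124*cos(x)^3 + 202*cos(x)^2 - 1056*cos(x) + 637)/(3*(cos(x) - 3)^3*(cos(x) - 2)^3)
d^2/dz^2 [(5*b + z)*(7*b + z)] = 2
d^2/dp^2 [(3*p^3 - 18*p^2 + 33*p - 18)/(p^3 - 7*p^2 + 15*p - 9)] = 6/(p^3 - 9*p^2 + 27*p - 27)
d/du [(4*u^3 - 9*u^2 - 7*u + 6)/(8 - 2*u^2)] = (-4*u^4 + 41*u^2 - 60*u - 28)/(2*(u^4 - 8*u^2 + 16))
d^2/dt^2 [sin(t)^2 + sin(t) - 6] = -sin(t) + 2*cos(2*t)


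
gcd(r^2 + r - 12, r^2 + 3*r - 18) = r - 3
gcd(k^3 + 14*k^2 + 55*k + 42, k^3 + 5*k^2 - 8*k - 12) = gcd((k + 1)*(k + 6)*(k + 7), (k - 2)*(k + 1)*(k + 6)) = k^2 + 7*k + 6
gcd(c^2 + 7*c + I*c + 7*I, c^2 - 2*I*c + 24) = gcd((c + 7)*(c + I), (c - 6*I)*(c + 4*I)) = 1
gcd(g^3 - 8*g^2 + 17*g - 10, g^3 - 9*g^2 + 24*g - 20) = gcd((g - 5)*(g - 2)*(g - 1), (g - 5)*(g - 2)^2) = g^2 - 7*g + 10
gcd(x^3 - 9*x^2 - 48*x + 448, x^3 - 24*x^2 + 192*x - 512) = x^2 - 16*x + 64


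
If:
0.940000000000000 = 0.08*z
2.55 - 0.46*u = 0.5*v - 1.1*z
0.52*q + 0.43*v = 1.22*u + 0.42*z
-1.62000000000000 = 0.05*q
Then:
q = -32.40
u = -5.25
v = 35.78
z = 11.75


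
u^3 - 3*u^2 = u^2*(u - 3)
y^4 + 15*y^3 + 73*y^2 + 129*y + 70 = (y + 1)*(y + 2)*(y + 5)*(y + 7)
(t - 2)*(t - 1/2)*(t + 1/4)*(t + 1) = t^4 - 5*t^3/4 - 15*t^2/8 + 5*t/8 + 1/4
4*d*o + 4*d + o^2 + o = (4*d + o)*(o + 1)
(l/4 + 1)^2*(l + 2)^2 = l^4/16 + 3*l^3/4 + 13*l^2/4 + 6*l + 4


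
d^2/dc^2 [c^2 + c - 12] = 2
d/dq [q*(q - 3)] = 2*q - 3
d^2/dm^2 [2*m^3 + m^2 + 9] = 12*m + 2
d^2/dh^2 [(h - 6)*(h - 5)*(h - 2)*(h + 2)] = 12*h^2 - 66*h + 52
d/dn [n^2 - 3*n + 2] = 2*n - 3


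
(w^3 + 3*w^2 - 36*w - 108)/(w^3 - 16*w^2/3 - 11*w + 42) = 3*(w + 6)/(3*w - 7)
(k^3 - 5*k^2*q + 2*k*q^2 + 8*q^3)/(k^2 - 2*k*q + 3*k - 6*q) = (k^2 - 3*k*q - 4*q^2)/(k + 3)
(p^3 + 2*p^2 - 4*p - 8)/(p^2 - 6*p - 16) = (p^2 - 4)/(p - 8)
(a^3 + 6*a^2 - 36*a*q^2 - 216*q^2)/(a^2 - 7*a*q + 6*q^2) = (-a^2 - 6*a*q - 6*a - 36*q)/(-a + q)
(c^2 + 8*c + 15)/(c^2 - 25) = (c + 3)/(c - 5)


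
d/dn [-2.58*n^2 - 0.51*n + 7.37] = -5.16*n - 0.51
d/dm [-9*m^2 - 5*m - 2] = -18*m - 5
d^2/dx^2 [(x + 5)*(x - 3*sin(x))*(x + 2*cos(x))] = 3*x^2*sin(x) - 2*x^2*cos(x) + 7*x*sin(x) + 12*x*sin(2*x) - 22*x*cos(x) + 6*x + 60*sin(2*x) - 26*sqrt(2)*sin(x + pi/4) - 12*cos(2*x) + 10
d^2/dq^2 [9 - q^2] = -2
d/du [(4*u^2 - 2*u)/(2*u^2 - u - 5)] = 10*(1 - 4*u)/(4*u^4 - 4*u^3 - 19*u^2 + 10*u + 25)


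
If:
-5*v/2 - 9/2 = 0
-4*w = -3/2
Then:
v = -9/5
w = 3/8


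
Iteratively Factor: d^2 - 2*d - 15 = (d + 3)*(d - 5)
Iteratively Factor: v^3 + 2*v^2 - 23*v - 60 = (v + 4)*(v^2 - 2*v - 15) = (v + 3)*(v + 4)*(v - 5)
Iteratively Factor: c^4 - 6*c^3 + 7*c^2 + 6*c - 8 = (c - 2)*(c^3 - 4*c^2 - c + 4) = (c - 4)*(c - 2)*(c^2 - 1) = (c - 4)*(c - 2)*(c + 1)*(c - 1)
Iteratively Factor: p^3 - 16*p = (p - 4)*(p^2 + 4*p) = (p - 4)*(p + 4)*(p)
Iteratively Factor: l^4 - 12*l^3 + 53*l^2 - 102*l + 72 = (l - 3)*(l^3 - 9*l^2 + 26*l - 24) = (l - 3)^2*(l^2 - 6*l + 8) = (l - 4)*(l - 3)^2*(l - 2)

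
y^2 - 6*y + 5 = (y - 5)*(y - 1)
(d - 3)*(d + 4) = d^2 + d - 12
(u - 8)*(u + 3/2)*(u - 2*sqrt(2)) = u^3 - 13*u^2/2 - 2*sqrt(2)*u^2 - 12*u + 13*sqrt(2)*u + 24*sqrt(2)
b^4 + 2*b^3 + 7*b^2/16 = b^2*(b + 1/4)*(b + 7/4)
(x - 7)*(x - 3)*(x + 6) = x^3 - 4*x^2 - 39*x + 126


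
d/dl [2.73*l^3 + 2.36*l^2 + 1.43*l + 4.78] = 8.19*l^2 + 4.72*l + 1.43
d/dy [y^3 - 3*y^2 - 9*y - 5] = 3*y^2 - 6*y - 9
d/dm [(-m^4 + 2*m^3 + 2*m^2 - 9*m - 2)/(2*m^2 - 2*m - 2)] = (-2*m^5 + 5*m^4 + m^2 + 7)/(2*(m^4 - 2*m^3 - m^2 + 2*m + 1))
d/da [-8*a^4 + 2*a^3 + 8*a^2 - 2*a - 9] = -32*a^3 + 6*a^2 + 16*a - 2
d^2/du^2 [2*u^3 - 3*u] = 12*u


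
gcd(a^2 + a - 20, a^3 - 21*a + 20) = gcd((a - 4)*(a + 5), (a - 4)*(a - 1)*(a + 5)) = a^2 + a - 20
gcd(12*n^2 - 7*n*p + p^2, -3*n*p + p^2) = -3*n + p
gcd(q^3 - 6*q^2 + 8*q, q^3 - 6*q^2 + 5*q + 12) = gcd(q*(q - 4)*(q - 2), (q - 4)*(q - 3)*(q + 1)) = q - 4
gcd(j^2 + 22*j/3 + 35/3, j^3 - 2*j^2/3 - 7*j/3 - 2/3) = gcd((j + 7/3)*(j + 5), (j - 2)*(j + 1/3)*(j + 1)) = 1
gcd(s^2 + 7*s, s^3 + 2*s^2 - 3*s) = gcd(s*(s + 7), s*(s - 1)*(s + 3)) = s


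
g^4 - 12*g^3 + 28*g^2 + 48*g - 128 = (g - 8)*(g - 4)*(g - 2)*(g + 2)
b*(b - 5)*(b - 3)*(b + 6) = b^4 - 2*b^3 - 33*b^2 + 90*b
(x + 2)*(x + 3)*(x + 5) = x^3 + 10*x^2 + 31*x + 30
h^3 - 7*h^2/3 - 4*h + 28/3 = (h - 7/3)*(h - 2)*(h + 2)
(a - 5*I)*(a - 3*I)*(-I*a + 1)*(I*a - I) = a^4 - a^3 - 7*I*a^3 - 7*a^2 + 7*I*a^2 + 7*a - 15*I*a + 15*I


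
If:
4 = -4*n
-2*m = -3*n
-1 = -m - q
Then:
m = -3/2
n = -1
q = 5/2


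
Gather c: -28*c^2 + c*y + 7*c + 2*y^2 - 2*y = -28*c^2 + c*(y + 7) + 2*y^2 - 2*y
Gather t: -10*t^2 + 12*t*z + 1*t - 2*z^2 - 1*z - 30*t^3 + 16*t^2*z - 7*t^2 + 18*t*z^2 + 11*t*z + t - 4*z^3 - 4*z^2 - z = -30*t^3 + t^2*(16*z - 17) + t*(18*z^2 + 23*z + 2) - 4*z^3 - 6*z^2 - 2*z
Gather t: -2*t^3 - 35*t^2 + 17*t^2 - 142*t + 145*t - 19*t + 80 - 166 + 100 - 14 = -2*t^3 - 18*t^2 - 16*t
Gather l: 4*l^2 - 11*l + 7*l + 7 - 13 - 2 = 4*l^2 - 4*l - 8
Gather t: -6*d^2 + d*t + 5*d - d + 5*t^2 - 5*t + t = -6*d^2 + 4*d + 5*t^2 + t*(d - 4)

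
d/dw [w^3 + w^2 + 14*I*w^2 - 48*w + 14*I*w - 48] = 3*w^2 + w*(2 + 28*I) - 48 + 14*I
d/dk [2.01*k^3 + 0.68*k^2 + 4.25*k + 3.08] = 6.03*k^2 + 1.36*k + 4.25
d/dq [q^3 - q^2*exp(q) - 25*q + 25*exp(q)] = -q^2*exp(q) + 3*q^2 - 2*q*exp(q) + 25*exp(q) - 25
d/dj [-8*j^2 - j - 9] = -16*j - 1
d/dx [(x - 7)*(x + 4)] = 2*x - 3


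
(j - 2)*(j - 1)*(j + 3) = j^3 - 7*j + 6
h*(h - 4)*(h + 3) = h^3 - h^2 - 12*h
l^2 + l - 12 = (l - 3)*(l + 4)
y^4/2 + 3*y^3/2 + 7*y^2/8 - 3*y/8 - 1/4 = (y/2 + 1)*(y - 1/2)*(y + 1/2)*(y + 1)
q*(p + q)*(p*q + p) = p^2*q^2 + p^2*q + p*q^3 + p*q^2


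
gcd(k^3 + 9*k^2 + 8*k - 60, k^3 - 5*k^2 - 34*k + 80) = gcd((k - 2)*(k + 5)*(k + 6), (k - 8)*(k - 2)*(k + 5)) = k^2 + 3*k - 10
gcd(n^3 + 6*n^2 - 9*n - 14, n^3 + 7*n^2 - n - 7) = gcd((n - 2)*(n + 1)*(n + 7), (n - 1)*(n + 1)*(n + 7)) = n^2 + 8*n + 7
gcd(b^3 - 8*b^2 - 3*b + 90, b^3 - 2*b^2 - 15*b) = b^2 - 2*b - 15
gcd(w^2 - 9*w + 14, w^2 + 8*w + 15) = 1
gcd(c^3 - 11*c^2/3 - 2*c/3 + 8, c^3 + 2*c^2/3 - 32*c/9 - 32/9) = c^2 - 2*c/3 - 8/3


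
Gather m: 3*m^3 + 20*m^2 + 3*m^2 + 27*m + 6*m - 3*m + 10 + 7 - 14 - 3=3*m^3 + 23*m^2 + 30*m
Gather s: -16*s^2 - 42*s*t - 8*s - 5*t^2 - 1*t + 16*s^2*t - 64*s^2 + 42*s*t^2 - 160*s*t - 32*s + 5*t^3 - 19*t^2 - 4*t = s^2*(16*t - 80) + s*(42*t^2 - 202*t - 40) + 5*t^3 - 24*t^2 - 5*t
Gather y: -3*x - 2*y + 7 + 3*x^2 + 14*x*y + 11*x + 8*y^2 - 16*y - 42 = 3*x^2 + 8*x + 8*y^2 + y*(14*x - 18) - 35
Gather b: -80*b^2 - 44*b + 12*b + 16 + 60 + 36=-80*b^2 - 32*b + 112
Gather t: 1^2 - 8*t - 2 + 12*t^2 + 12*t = 12*t^2 + 4*t - 1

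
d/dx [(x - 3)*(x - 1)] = 2*x - 4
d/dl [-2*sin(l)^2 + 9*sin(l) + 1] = (9 - 4*sin(l))*cos(l)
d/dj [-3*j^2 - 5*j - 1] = -6*j - 5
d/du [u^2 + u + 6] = 2*u + 1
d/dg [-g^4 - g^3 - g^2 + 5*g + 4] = -4*g^3 - 3*g^2 - 2*g + 5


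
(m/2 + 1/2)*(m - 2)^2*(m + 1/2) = m^4/2 - 5*m^3/4 - 3*m^2/4 + 2*m + 1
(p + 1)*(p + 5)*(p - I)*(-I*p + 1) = -I*p^4 - 6*I*p^3 - 6*I*p^2 - 6*I*p - 5*I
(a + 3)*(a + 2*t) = a^2 + 2*a*t + 3*a + 6*t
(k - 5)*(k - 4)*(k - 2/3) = k^3 - 29*k^2/3 + 26*k - 40/3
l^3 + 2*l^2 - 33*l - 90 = (l - 6)*(l + 3)*(l + 5)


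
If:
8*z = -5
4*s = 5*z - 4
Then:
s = -57/32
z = -5/8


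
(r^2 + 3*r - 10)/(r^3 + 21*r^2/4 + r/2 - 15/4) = 4*(r - 2)/(4*r^2 + r - 3)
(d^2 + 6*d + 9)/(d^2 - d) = (d^2 + 6*d + 9)/(d*(d - 1))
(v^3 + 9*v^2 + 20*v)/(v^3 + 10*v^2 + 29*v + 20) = v/(v + 1)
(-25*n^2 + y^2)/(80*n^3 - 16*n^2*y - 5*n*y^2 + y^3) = (5*n + y)/(-16*n^2 + y^2)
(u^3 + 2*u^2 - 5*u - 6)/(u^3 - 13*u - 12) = (u - 2)/(u - 4)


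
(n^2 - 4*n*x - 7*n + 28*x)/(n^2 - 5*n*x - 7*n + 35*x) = (-n + 4*x)/(-n + 5*x)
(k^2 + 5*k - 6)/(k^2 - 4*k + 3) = (k + 6)/(k - 3)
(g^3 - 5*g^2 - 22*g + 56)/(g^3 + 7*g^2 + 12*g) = (g^2 - 9*g + 14)/(g*(g + 3))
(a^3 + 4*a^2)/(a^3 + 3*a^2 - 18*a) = a*(a + 4)/(a^2 + 3*a - 18)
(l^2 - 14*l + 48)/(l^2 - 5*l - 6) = (l - 8)/(l + 1)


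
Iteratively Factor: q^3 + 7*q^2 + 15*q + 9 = (q + 3)*(q^2 + 4*q + 3) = (q + 1)*(q + 3)*(q + 3)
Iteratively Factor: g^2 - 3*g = (g)*(g - 3)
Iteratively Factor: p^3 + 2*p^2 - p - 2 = (p - 1)*(p^2 + 3*p + 2) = (p - 1)*(p + 2)*(p + 1)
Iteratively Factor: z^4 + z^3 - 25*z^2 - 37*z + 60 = (z + 4)*(z^3 - 3*z^2 - 13*z + 15) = (z - 5)*(z + 4)*(z^2 + 2*z - 3) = (z - 5)*(z + 3)*(z + 4)*(z - 1)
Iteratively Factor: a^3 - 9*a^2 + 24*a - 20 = (a - 2)*(a^2 - 7*a + 10) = (a - 2)^2*(a - 5)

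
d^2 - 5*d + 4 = (d - 4)*(d - 1)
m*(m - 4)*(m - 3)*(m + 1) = m^4 - 6*m^3 + 5*m^2 + 12*m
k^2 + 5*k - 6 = (k - 1)*(k + 6)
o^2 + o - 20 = (o - 4)*(o + 5)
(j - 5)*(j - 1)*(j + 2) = j^3 - 4*j^2 - 7*j + 10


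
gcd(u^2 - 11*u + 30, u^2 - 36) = u - 6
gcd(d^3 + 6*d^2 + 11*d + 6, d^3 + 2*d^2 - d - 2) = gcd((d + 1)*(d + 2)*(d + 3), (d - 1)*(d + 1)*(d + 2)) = d^2 + 3*d + 2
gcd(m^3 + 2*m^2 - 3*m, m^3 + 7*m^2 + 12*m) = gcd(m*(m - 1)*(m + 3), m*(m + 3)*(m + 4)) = m^2 + 3*m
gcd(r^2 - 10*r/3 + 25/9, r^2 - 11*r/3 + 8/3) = 1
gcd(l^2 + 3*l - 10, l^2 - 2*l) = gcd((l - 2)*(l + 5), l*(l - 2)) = l - 2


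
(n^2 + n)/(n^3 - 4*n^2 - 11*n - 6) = n/(n^2 - 5*n - 6)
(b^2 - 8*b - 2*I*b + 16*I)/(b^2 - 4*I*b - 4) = (b - 8)/(b - 2*I)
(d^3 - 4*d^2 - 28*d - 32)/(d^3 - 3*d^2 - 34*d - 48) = (d + 2)/(d + 3)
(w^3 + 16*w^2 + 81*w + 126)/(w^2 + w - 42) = (w^2 + 9*w + 18)/(w - 6)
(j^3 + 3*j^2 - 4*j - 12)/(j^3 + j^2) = (j^3 + 3*j^2 - 4*j - 12)/(j^2*(j + 1))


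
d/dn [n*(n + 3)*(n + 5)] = 3*n^2 + 16*n + 15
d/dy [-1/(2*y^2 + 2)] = y/(y^2 + 1)^2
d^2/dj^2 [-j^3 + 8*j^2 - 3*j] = 16 - 6*j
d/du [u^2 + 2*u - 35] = 2*u + 2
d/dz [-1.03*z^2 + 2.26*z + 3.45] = 2.26 - 2.06*z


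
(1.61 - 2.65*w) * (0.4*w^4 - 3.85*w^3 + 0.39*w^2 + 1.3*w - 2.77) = -1.06*w^5 + 10.8465*w^4 - 7.232*w^3 - 2.8171*w^2 + 9.4335*w - 4.4597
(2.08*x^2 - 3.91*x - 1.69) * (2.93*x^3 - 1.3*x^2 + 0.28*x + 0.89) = 6.0944*x^5 - 14.1603*x^4 + 0.7137*x^3 + 2.9534*x^2 - 3.9531*x - 1.5041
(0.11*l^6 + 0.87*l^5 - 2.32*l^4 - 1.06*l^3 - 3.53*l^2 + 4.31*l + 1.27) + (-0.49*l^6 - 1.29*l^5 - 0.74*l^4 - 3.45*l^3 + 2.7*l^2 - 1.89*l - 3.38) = -0.38*l^6 - 0.42*l^5 - 3.06*l^4 - 4.51*l^3 - 0.83*l^2 + 2.42*l - 2.11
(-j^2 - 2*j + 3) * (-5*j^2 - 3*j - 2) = 5*j^4 + 13*j^3 - 7*j^2 - 5*j - 6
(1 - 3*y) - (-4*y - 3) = y + 4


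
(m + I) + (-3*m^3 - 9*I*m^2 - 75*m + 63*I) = -3*m^3 - 9*I*m^2 - 74*m + 64*I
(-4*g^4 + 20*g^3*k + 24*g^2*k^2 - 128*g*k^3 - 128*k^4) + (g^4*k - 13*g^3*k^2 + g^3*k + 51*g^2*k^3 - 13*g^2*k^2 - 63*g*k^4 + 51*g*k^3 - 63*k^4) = g^4*k - 4*g^4 - 13*g^3*k^2 + 21*g^3*k + 51*g^2*k^3 + 11*g^2*k^2 - 63*g*k^4 - 77*g*k^3 - 191*k^4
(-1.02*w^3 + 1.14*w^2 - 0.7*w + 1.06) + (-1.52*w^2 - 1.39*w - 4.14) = -1.02*w^3 - 0.38*w^2 - 2.09*w - 3.08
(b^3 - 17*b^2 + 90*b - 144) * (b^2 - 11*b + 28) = b^5 - 28*b^4 + 305*b^3 - 1610*b^2 + 4104*b - 4032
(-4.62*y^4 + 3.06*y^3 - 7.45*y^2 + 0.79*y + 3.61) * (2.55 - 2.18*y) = 10.0716*y^5 - 18.4518*y^4 + 24.044*y^3 - 20.7197*y^2 - 5.8553*y + 9.2055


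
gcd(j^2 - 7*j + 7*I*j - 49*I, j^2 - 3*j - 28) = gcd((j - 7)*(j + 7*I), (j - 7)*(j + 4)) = j - 7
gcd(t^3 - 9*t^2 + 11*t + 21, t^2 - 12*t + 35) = t - 7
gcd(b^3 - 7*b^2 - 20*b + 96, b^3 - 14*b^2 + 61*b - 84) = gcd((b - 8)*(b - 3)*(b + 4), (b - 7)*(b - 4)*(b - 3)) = b - 3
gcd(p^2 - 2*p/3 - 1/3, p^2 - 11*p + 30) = 1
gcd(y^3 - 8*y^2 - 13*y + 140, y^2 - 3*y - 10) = y - 5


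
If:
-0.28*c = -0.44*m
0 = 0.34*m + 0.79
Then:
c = -3.65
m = -2.32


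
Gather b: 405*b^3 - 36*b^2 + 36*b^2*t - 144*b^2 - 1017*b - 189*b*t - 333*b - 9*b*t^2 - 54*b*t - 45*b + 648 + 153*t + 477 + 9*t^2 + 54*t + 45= 405*b^3 + b^2*(36*t - 180) + b*(-9*t^2 - 243*t - 1395) + 9*t^2 + 207*t + 1170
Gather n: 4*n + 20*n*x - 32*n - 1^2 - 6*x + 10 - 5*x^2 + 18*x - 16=n*(20*x - 28) - 5*x^2 + 12*x - 7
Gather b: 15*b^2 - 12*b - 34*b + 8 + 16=15*b^2 - 46*b + 24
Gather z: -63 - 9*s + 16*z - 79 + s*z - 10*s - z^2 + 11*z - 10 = -19*s - z^2 + z*(s + 27) - 152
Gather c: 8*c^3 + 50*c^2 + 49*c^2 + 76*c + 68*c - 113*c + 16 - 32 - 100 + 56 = 8*c^3 + 99*c^2 + 31*c - 60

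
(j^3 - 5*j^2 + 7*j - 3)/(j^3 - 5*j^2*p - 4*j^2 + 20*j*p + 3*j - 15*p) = (1 - j)/(-j + 5*p)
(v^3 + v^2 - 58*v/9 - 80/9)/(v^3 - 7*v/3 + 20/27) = 3*(3*v^2 - 2*v - 16)/(9*v^2 - 15*v + 4)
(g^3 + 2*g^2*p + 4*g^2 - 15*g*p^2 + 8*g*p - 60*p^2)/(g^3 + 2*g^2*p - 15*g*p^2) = (g + 4)/g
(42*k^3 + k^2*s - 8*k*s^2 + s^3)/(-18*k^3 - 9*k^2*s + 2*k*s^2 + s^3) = (-7*k + s)/(3*k + s)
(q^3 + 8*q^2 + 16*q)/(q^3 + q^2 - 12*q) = (q + 4)/(q - 3)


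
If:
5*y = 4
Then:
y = 4/5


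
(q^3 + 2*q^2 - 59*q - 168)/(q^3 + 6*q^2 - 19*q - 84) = (q - 8)/(q - 4)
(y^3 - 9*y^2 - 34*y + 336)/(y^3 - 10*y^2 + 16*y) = (y^2 - y - 42)/(y*(y - 2))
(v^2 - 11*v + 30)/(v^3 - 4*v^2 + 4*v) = (v^2 - 11*v + 30)/(v*(v^2 - 4*v + 4))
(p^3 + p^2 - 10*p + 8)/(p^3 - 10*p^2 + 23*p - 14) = (p + 4)/(p - 7)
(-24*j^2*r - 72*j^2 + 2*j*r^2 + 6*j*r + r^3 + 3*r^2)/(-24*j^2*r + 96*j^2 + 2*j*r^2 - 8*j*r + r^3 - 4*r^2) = (r + 3)/(r - 4)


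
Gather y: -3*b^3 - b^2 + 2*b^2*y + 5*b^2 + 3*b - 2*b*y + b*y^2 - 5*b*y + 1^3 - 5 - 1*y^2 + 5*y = -3*b^3 + 4*b^2 + 3*b + y^2*(b - 1) + y*(2*b^2 - 7*b + 5) - 4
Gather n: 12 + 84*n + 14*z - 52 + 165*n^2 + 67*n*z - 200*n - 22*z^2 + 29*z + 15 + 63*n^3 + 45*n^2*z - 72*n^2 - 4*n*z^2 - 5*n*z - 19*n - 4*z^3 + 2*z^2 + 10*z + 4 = 63*n^3 + n^2*(45*z + 93) + n*(-4*z^2 + 62*z - 135) - 4*z^3 - 20*z^2 + 53*z - 21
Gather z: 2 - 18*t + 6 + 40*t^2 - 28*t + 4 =40*t^2 - 46*t + 12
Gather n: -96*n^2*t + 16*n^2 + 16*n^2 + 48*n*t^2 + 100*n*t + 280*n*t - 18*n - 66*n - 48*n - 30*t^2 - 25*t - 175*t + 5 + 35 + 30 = n^2*(32 - 96*t) + n*(48*t^2 + 380*t - 132) - 30*t^2 - 200*t + 70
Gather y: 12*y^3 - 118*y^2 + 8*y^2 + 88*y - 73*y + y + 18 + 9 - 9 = 12*y^3 - 110*y^2 + 16*y + 18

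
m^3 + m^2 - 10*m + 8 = (m - 2)*(m - 1)*(m + 4)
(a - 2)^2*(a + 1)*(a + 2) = a^4 - a^3 - 6*a^2 + 4*a + 8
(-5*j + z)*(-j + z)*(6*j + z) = 30*j^3 - 31*j^2*z + z^3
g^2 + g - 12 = (g - 3)*(g + 4)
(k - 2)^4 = k^4 - 8*k^3 + 24*k^2 - 32*k + 16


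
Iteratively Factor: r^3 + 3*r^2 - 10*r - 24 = (r + 2)*(r^2 + r - 12) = (r - 3)*(r + 2)*(r + 4)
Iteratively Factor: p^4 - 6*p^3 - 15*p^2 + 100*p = (p - 5)*(p^3 - p^2 - 20*p) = (p - 5)^2*(p^2 + 4*p) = (p - 5)^2*(p + 4)*(p)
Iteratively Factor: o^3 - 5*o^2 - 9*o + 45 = (o + 3)*(o^2 - 8*o + 15) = (o - 3)*(o + 3)*(o - 5)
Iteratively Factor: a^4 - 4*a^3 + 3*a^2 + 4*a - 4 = (a - 1)*(a^3 - 3*a^2 + 4) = (a - 2)*(a - 1)*(a^2 - a - 2) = (a - 2)^2*(a - 1)*(a + 1)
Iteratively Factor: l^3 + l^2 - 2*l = (l - 1)*(l^2 + 2*l) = (l - 1)*(l + 2)*(l)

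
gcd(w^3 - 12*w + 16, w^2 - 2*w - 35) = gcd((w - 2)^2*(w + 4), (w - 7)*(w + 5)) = 1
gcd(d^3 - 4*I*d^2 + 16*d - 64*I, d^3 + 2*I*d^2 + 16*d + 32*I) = d^2 + 16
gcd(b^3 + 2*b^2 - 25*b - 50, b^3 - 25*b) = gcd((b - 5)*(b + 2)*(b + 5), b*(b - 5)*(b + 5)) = b^2 - 25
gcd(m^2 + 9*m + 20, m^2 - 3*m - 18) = 1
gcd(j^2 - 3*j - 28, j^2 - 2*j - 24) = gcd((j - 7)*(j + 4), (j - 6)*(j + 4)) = j + 4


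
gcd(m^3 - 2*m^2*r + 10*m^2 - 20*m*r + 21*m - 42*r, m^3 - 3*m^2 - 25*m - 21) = m + 3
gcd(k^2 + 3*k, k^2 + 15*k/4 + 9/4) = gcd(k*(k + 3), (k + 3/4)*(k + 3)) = k + 3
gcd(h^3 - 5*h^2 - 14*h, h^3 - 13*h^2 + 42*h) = h^2 - 7*h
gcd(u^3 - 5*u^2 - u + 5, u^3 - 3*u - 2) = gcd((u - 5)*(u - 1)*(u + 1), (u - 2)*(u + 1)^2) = u + 1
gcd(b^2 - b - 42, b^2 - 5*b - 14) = b - 7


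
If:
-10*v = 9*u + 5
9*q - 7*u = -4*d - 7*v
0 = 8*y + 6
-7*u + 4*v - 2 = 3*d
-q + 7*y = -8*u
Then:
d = -15455/2674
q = 25763/5348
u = 3365/2674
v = -8731/5348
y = -3/4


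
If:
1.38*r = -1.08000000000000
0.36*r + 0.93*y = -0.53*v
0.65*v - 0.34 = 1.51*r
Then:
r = -0.78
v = -1.29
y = 1.04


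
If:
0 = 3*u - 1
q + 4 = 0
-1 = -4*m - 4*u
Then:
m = -1/12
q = -4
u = 1/3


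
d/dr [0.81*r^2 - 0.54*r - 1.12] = 1.62*r - 0.54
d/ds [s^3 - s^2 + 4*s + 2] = 3*s^2 - 2*s + 4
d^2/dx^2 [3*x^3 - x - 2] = 18*x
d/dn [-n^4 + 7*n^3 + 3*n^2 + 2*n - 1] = -4*n^3 + 21*n^2 + 6*n + 2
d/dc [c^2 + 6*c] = 2*c + 6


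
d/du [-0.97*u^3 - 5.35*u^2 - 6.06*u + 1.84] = -2.91*u^2 - 10.7*u - 6.06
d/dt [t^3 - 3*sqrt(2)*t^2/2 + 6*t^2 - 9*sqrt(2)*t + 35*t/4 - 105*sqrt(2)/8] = 3*t^2 - 3*sqrt(2)*t + 12*t - 9*sqrt(2) + 35/4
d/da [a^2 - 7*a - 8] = 2*a - 7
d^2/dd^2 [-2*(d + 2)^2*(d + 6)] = -12*d - 40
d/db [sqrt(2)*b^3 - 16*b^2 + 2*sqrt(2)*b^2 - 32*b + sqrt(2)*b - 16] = 3*sqrt(2)*b^2 - 32*b + 4*sqrt(2)*b - 32 + sqrt(2)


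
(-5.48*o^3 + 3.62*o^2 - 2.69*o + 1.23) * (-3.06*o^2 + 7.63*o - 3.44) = 16.7688*o^5 - 52.8896*o^4 + 54.7032*o^3 - 36.7413*o^2 + 18.6385*o - 4.2312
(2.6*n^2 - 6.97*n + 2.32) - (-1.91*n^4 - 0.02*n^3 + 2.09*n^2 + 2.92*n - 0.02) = 1.91*n^4 + 0.02*n^3 + 0.51*n^2 - 9.89*n + 2.34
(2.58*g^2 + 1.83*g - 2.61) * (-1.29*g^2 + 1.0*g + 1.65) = -3.3282*g^4 + 0.2193*g^3 + 9.4539*g^2 + 0.4095*g - 4.3065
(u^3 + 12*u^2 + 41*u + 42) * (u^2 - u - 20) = u^5 + 11*u^4 + 9*u^3 - 239*u^2 - 862*u - 840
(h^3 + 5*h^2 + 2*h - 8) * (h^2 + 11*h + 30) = h^5 + 16*h^4 + 87*h^3 + 164*h^2 - 28*h - 240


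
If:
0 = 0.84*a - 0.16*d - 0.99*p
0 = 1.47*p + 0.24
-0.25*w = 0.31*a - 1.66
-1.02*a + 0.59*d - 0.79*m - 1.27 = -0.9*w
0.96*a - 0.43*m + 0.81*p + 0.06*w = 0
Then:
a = 7.23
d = 38.98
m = 15.51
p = -0.16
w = -2.33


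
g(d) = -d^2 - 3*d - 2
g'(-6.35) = 9.70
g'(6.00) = -15.00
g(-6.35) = -23.27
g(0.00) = -2.00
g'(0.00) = -3.00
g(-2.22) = -0.27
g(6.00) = -56.00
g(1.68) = -9.86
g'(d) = -2*d - 3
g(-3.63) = -4.29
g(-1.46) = 0.25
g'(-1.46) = -0.08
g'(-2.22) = 1.44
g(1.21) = -7.09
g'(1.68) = -6.36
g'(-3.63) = 4.26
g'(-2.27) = 1.54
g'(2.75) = -8.50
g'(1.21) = -5.42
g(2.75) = -17.81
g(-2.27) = -0.34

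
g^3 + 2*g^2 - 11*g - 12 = (g - 3)*(g + 1)*(g + 4)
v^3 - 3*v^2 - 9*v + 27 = (v - 3)^2*(v + 3)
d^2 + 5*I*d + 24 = (d - 3*I)*(d + 8*I)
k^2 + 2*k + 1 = (k + 1)^2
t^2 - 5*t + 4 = (t - 4)*(t - 1)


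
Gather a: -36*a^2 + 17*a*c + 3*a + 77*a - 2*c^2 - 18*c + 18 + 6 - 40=-36*a^2 + a*(17*c + 80) - 2*c^2 - 18*c - 16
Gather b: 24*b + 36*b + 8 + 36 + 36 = 60*b + 80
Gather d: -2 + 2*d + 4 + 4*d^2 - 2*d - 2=4*d^2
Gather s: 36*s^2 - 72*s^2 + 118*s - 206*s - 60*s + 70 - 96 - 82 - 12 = -36*s^2 - 148*s - 120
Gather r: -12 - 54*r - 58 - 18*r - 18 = -72*r - 88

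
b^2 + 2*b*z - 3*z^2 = (b - z)*(b + 3*z)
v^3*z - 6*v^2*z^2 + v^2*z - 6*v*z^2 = v*(v - 6*z)*(v*z + z)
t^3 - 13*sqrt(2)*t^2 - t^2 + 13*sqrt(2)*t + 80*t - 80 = (t - 1)*(t - 8*sqrt(2))*(t - 5*sqrt(2))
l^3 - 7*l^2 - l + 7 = (l - 7)*(l - 1)*(l + 1)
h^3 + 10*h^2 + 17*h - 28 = (h - 1)*(h + 4)*(h + 7)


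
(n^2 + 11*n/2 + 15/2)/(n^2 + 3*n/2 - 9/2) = (2*n + 5)/(2*n - 3)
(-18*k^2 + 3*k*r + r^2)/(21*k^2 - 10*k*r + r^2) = (6*k + r)/(-7*k + r)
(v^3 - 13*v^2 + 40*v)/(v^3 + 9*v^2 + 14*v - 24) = v*(v^2 - 13*v + 40)/(v^3 + 9*v^2 + 14*v - 24)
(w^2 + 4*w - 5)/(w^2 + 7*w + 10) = (w - 1)/(w + 2)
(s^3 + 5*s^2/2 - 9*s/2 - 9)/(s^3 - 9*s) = (s^2 - s/2 - 3)/(s*(s - 3))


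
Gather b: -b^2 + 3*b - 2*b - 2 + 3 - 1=-b^2 + b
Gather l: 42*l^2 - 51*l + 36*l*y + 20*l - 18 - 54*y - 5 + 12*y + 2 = 42*l^2 + l*(36*y - 31) - 42*y - 21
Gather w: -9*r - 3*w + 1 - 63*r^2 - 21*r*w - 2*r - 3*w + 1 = -63*r^2 - 11*r + w*(-21*r - 6) + 2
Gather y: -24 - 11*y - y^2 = -y^2 - 11*y - 24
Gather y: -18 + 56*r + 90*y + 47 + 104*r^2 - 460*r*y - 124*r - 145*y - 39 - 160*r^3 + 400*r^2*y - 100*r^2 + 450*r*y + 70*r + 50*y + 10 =-160*r^3 + 4*r^2 + 2*r + y*(400*r^2 - 10*r - 5)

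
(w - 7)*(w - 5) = w^2 - 12*w + 35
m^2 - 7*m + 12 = (m - 4)*(m - 3)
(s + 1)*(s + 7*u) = s^2 + 7*s*u + s + 7*u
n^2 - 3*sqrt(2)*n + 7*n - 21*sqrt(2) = (n + 7)*(n - 3*sqrt(2))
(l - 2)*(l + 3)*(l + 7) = l^3 + 8*l^2 + l - 42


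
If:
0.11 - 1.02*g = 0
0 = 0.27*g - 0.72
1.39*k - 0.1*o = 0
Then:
No Solution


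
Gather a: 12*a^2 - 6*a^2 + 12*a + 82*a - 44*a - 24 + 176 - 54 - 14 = 6*a^2 + 50*a + 84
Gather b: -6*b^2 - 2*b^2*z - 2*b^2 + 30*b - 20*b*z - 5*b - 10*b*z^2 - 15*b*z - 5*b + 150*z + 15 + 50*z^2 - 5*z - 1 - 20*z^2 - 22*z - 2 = b^2*(-2*z - 8) + b*(-10*z^2 - 35*z + 20) + 30*z^2 + 123*z + 12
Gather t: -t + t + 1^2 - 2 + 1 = 0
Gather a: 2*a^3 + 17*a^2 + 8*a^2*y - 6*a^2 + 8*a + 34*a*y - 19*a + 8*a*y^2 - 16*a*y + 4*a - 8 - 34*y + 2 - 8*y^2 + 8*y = 2*a^3 + a^2*(8*y + 11) + a*(8*y^2 + 18*y - 7) - 8*y^2 - 26*y - 6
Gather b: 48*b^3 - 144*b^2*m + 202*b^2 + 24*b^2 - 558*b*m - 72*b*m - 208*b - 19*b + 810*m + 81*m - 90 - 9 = 48*b^3 + b^2*(226 - 144*m) + b*(-630*m - 227) + 891*m - 99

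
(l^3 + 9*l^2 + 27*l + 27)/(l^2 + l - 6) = (l^2 + 6*l + 9)/(l - 2)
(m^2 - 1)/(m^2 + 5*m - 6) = (m + 1)/(m + 6)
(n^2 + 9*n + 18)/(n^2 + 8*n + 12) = (n + 3)/(n + 2)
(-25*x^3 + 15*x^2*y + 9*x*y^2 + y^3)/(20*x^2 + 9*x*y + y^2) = (-5*x^2 + 4*x*y + y^2)/(4*x + y)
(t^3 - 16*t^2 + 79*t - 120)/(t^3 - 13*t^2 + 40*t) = (t - 3)/t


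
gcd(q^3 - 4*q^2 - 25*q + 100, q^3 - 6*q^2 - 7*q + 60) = q^2 - 9*q + 20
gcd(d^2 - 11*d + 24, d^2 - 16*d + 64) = d - 8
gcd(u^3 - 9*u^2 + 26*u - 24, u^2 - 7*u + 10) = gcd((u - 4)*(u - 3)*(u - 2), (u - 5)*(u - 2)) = u - 2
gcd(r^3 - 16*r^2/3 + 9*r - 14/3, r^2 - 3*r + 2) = r^2 - 3*r + 2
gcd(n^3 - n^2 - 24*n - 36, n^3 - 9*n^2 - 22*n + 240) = n - 6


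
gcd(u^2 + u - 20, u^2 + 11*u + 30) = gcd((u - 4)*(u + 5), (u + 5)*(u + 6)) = u + 5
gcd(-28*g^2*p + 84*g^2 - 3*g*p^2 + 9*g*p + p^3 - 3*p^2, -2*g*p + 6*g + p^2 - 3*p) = p - 3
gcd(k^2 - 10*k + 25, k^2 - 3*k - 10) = k - 5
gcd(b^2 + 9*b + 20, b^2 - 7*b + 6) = 1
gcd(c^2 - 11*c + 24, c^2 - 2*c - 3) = c - 3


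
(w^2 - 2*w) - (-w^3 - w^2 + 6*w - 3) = w^3 + 2*w^2 - 8*w + 3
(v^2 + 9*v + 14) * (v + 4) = v^3 + 13*v^2 + 50*v + 56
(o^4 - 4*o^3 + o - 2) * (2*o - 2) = 2*o^5 - 10*o^4 + 8*o^3 + 2*o^2 - 6*o + 4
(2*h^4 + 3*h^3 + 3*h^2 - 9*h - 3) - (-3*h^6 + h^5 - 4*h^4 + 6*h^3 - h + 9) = 3*h^6 - h^5 + 6*h^4 - 3*h^3 + 3*h^2 - 8*h - 12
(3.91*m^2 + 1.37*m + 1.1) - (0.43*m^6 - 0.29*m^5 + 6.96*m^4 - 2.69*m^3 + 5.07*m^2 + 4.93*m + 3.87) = -0.43*m^6 + 0.29*m^5 - 6.96*m^4 + 2.69*m^3 - 1.16*m^2 - 3.56*m - 2.77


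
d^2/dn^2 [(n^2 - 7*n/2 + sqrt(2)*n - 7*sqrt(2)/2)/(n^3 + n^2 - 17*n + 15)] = (-((3*n + 1)*(2*n^2 - 7*n + 2*sqrt(2)*n - 7*sqrt(2)) + (4*n - 7 + 2*sqrt(2))*(3*n^2 + 2*n - 17))*(n^3 + n^2 - 17*n + 15) + (3*n^2 + 2*n - 17)^2*(2*n^2 - 7*n + 2*sqrt(2)*n - 7*sqrt(2)) + 2*(n^3 + n^2 - 17*n + 15)^2)/(n^3 + n^2 - 17*n + 15)^3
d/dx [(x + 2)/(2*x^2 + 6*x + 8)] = (x^2 + 3*x - (x + 2)*(2*x + 3) + 4)/(2*(x^2 + 3*x + 4)^2)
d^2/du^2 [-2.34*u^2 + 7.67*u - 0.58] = -4.68000000000000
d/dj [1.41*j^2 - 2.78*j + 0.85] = 2.82*j - 2.78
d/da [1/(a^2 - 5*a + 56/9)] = 81*(5 - 2*a)/(9*a^2 - 45*a + 56)^2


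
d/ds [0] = 0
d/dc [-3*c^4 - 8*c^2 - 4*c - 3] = -12*c^3 - 16*c - 4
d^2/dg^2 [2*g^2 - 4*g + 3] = 4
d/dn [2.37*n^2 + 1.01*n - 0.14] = 4.74*n + 1.01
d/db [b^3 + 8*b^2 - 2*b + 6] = 3*b^2 + 16*b - 2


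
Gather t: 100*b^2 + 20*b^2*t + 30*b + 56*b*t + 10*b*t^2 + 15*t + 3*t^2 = 100*b^2 + 30*b + t^2*(10*b + 3) + t*(20*b^2 + 56*b + 15)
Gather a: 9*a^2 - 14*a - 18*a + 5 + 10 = 9*a^2 - 32*a + 15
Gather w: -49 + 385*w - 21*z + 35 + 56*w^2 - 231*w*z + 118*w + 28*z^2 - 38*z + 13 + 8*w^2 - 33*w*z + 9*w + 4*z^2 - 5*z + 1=64*w^2 + w*(512 - 264*z) + 32*z^2 - 64*z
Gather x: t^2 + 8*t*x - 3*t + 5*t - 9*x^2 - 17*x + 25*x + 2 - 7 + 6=t^2 + 2*t - 9*x^2 + x*(8*t + 8) + 1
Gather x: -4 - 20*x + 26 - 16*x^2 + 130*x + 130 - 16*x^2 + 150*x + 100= -32*x^2 + 260*x + 252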